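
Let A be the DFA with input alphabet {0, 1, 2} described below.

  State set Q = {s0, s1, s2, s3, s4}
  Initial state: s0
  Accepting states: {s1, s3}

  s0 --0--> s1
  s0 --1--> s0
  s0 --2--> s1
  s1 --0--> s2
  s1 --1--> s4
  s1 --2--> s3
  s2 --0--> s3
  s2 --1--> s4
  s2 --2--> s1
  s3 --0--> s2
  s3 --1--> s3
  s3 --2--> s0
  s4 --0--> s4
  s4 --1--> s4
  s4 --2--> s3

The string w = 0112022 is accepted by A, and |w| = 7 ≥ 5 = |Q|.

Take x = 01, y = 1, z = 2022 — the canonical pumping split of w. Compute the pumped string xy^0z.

xy⁰z = xz = 01·2022 = 012022.
Reading y = 1 takes A from s4 back to s4, so after x the machine is still in s4, and z then leads to the accepting state s3. Hence 012022 ∈ L(A).

012022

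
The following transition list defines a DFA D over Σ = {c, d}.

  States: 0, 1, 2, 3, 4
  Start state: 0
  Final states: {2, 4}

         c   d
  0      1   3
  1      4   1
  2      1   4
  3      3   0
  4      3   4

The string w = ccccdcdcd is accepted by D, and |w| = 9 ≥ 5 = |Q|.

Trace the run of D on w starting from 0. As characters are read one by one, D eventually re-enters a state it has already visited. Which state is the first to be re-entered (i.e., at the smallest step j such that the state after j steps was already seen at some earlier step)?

State sequence: 0 -c-> 1 -c-> 4 -c-> 3 -c-> 3 -d-> 0 -c-> 1 -d-> 1 -c-> 4 -d-> 4
First repeat at step 4: 3 was already visited.

The earliest repeat is at step j = 4: D is in 3, which it already visited at step i = 3.
Since D has 5 states, any run of length ≥ 5 visits 5+1 states, so by pigeonhole some state repeats within the first 5 steps — that repeat gives the pumpable loop.

3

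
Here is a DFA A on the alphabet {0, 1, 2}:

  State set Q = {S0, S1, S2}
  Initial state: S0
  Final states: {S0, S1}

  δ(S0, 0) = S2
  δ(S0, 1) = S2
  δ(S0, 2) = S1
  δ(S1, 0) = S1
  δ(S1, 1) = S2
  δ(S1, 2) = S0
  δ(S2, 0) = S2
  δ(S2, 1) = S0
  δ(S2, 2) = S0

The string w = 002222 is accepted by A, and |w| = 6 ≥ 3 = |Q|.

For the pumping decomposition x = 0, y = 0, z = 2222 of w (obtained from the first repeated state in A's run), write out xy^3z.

00002222

xy^3z = 0·0·0·0·2222 = 00002222.
Reading y = 0 takes A from S2 back to S2, so after x·y·y·y the machine is still in S2, and z then leads to the accepting state S1. Hence 00002222 ∈ L(A).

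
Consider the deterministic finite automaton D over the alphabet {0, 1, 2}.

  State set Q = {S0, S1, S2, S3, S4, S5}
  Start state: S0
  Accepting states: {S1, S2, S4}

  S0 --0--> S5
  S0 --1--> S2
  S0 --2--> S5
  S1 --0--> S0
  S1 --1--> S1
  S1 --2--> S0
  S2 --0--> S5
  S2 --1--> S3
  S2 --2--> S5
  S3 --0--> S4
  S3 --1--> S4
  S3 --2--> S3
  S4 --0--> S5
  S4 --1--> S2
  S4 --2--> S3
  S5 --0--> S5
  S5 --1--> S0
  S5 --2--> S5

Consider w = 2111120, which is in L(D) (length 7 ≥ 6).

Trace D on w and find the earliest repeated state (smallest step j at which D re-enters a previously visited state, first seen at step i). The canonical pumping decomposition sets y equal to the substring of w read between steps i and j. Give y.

Run of D on w = 2 1 1 1 1 2 0:
  step 0: S0  (start)
  step 1: S5  (read 2: S0→S5)
  step 2: S0  (read 1: S5→S0)   ← first repeat (S0 seen earlier)
  step 3: S2  (read 1: S0→S2)
  step 4: S3  (read 1: S2→S3)
  step 5: S4  (read 1: S3→S4)
  step 6: S3  (read 2: S4→S3)
  step 7: S4  (read 0: S3→S4)

So i = 0, j = 2, giving x = w[0:0] = ε, y = w[0:2] = 21, z = w[2:7] = 11120.
Check: |xy| = 2 ≤ 6 and |y| = 2 ≥ 1. Reading y takes D from S0 back to S0, so every xyⁱz is accepted.
Since D has 6 states, any run of length ≥ 6 visits 6+1 states, so by pigeonhole some state repeats within the first 6 steps — that repeat gives the pumpable loop.

21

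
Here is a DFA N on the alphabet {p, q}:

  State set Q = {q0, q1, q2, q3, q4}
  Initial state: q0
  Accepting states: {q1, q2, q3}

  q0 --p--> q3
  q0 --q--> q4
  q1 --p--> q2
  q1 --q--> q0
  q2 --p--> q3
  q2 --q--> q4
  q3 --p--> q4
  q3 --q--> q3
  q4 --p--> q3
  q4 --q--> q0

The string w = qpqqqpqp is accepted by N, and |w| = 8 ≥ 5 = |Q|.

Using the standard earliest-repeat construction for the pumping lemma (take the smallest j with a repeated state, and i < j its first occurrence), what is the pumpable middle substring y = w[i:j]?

State sequence: q0 -q-> q4 -p-> q3 -q-> q3 -q-> q3 -q-> q3 -p-> q4 -q-> q0 -p-> q3
First repeat at step 3: q3 was already visited.

So i = 2, j = 3, giving x = w[0:2] = qp, y = w[2:3] = q, z = w[3:8] = qqpqp.
Check: |xy| = 3 ≤ 5 and |y| = 1 ≥ 1. Reading y takes N from q3 back to q3, so every xyⁱz is accepted.

q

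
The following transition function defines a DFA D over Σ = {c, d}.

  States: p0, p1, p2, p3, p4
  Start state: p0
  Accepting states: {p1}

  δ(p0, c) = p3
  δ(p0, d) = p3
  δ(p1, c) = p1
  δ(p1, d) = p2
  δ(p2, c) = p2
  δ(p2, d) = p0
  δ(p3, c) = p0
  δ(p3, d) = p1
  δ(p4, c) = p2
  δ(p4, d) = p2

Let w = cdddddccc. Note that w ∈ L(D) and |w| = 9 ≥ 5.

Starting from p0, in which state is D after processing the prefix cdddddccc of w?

State sequence: p0 -c-> p3 -d-> p1 -d-> p2 -d-> p0 -d-> p3 -d-> p1 -c-> p1 -c-> p1 -c-> p1

After reading 9 characters, D is in state p1.
(This kind of state-tracing is the core of the pumping-lemma construction: with 5 states, pigeonhole forces a repeat within the first 5 steps.)

p1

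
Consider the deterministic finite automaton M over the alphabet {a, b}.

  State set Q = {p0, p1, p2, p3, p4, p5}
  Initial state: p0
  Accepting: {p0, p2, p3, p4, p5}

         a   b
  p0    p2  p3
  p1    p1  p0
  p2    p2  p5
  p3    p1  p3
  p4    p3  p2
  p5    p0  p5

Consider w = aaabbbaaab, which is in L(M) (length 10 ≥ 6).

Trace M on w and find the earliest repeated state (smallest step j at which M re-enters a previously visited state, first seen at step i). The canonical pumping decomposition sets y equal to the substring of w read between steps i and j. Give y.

a

Run of M on w = a a a b b b a a a b:
  step 0: p0  (start)
  step 1: p2  (read a: p0→p2)
  step 2: p2  (read a: p2→p2)   ← first repeat (p2 seen earlier)
  step 3: p2  (read a: p2→p2)
  step 4: p5  (read b: p2→p5)
  step 5: p5  (read b: p5→p5)
  step 6: p5  (read b: p5→p5)
  step 7: p0  (read a: p5→p0)
  step 8: p2  (read a: p0→p2)
  step 9: p2  (read a: p2→p2)
  step 10: p5  (read b: p2→p5)

So i = 1, j = 2, giving x = w[0:1] = a, y = w[1:2] = a, z = w[2:10] = abbbaaab.
Check: |xy| = 2 ≤ 6 and |y| = 1 ≥ 1. Reading y takes M from p2 back to p2, so every xyⁱz is accepted.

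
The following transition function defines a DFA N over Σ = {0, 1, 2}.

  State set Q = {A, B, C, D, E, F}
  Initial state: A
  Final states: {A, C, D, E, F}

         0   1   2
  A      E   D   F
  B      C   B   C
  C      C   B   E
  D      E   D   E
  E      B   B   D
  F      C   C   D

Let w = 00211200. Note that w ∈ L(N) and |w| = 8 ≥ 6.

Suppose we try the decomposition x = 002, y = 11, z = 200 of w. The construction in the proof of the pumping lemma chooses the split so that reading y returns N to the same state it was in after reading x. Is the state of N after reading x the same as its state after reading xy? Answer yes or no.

no

Run of N on the first 5 characters of w = 0 0 2 1 1:
  step 0: A  (start)
  step 1: E  (read 0: A→E)
  step 2: B  (read 0: E→B)
  step 3: C  (read 2: B→C)
  step 4: B  (read 1: C→B)
  step 5: B  (read 1: B→B)

After x (step 3): C. After xy (step 5): B.
They differ (C ≠ B), so y is not a cycle from the state after x; this split is not the one the pumping-lemma construction produces, and pumping y need not keep the string in L(N).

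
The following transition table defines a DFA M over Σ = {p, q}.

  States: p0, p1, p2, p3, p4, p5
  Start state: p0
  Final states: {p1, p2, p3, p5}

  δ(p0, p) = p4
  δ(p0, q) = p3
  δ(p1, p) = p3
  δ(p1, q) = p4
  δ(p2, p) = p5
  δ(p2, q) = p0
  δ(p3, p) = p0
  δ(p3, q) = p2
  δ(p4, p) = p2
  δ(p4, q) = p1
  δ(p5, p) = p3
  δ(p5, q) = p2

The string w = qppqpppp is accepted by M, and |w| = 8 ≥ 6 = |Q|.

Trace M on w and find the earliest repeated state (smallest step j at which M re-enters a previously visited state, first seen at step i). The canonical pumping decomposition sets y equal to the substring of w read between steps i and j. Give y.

Run of M on w = q p p q p p p p:
  step 0: p0  (start)
  step 1: p3  (read q: p0→p3)
  step 2: p0  (read p: p3→p0)   ← first repeat (p0 seen earlier)
  step 3: p4  (read p: p0→p4)
  step 4: p1  (read q: p4→p1)
  step 5: p3  (read p: p1→p3)
  step 6: p0  (read p: p3→p0)
  step 7: p4  (read p: p0→p4)
  step 8: p2  (read p: p4→p2)

So i = 0, j = 2, giving x = w[0:0] = ε, y = w[0:2] = qp, z = w[2:8] = pqpppp.
Check: |xy| = 2 ≤ 6 and |y| = 2 ≥ 1. Reading y takes M from p0 back to p0, so every xyⁱz is accepted.
Pumping length from the standard proof: p = 6 (the number of states). The repeated state found above gives |xy| = j ≤ 6 and |y| = j − i ≥ 1.

qp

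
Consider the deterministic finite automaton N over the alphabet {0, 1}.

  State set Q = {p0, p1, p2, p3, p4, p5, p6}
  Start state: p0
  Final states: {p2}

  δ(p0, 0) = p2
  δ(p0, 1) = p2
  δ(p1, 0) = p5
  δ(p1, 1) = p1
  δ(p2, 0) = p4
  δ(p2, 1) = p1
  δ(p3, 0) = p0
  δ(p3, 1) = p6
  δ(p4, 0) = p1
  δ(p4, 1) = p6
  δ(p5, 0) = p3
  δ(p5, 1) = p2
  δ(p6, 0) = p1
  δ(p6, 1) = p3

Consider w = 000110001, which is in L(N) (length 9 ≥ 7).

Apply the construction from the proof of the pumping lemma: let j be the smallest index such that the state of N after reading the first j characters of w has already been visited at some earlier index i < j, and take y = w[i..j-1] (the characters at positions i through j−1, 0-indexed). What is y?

State sequence: p0 -0-> p2 -0-> p4 -0-> p1 -1-> p1 -1-> p1 -0-> p5 -0-> p3 -0-> p0 -1-> p2
First repeat at step 4: p1 was already visited.

So i = 3, j = 4, giving x = w[0:3] = 000, y = w[3:4] = 1, z = w[4:9] = 10001.
Check: |xy| = 4 ≤ 7 and |y| = 1 ≥ 1. Reading y takes N from p1 back to p1, so every xyⁱz is accepted.
Pumping length from the standard proof: p = 7 (the number of states). The repeated state found above gives |xy| = j ≤ 7 and |y| = j − i ≥ 1.

1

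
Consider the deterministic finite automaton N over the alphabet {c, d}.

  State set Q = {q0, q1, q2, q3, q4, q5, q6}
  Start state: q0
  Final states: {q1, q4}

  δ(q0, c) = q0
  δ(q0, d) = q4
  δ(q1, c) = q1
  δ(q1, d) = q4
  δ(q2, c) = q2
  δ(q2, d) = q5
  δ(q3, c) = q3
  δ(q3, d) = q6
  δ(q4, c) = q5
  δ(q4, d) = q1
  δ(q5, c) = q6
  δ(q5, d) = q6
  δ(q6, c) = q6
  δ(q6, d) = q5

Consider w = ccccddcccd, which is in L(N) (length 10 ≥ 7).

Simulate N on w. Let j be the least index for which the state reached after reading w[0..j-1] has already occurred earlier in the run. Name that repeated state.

q0

State sequence: q0 -c-> q0 -c-> q0 -c-> q0 -c-> q0 -d-> q4 -d-> q1 -c-> q1 -c-> q1 -c-> q1 -d-> q4
First repeat at step 1: q0 was already visited.

The earliest repeat is at step j = 1: N is in q0, which it already visited at step i = 0.
Pumping length from the standard proof: p = 7 (the number of states). The repeated state found above gives |xy| = j ≤ 7 and |y| = j − i ≥ 1.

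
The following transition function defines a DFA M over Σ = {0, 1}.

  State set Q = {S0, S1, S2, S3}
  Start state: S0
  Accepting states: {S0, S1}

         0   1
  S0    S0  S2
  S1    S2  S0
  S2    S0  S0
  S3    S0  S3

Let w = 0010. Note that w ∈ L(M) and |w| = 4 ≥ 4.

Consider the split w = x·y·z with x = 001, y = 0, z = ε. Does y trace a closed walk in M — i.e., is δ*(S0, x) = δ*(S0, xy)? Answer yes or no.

no

State sequence: S0 -0-> S0 -0-> S0 -1-> S2 -0-> S0

After x (step 3): S2. After xy (step 4): S0.
They differ (S2 ≠ S0), so y is not a cycle from the state after x; this split is not the one the pumping-lemma construction produces, and pumping y need not keep the string in L(M).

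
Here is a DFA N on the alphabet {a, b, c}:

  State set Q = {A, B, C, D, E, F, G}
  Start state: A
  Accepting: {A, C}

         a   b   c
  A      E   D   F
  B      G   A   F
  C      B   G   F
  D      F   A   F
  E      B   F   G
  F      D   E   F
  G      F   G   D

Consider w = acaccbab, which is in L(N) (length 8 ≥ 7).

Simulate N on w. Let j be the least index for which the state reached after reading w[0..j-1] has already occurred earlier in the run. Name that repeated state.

F

Run of N on w = a c a c c b a b:
  step 0: A  (start)
  step 1: E  (read a: A→E)
  step 2: G  (read c: E→G)
  step 3: F  (read a: G→F)
  step 4: F  (read c: F→F)   ← first repeat (F seen earlier)
  step 5: F  (read c: F→F)
  step 6: E  (read b: F→E)
  step 7: B  (read a: E→B)
  step 8: A  (read b: B→A)

The earliest repeat is at step j = 4: N is in F, which it already visited at step i = 3.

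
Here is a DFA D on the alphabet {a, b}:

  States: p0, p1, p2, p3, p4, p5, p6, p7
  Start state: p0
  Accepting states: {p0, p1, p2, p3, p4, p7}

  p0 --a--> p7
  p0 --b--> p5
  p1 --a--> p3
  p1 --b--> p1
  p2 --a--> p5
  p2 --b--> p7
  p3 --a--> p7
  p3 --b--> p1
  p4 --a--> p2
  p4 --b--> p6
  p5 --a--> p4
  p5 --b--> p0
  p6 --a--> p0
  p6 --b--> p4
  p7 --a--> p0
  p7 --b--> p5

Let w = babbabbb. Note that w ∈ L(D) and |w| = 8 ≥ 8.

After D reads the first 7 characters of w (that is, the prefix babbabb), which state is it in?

p5

Run of D on the first 7 characters of w = b a b b a b b:
  step 0: p0  (start)
  step 1: p5  (read b: p0→p5)
  step 2: p4  (read a: p5→p4)
  step 3: p6  (read b: p4→p6)
  step 4: p4  (read b: p6→p4)
  step 5: p2  (read a: p4→p2)
  step 6: p7  (read b: p2→p7)
  step 7: p5  (read b: p7→p5)

After reading 7 characters, D is in state p5.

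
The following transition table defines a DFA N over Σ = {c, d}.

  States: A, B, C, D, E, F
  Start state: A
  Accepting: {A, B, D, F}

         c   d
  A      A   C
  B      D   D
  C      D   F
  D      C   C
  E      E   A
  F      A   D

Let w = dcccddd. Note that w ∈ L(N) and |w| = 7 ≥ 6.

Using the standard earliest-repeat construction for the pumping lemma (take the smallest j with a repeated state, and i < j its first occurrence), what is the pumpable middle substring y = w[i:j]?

State sequence: A -d-> C -c-> D -c-> C -c-> D -d-> C -d-> F -d-> D
First repeat at step 3: C was already visited.

So i = 1, j = 3, giving x = w[0:1] = d, y = w[1:3] = cc, z = w[3:7] = cddd.
Check: |xy| = 3 ≤ 6 and |y| = 2 ≥ 1. Reading y takes N from C back to C, so every xyⁱz is accepted.

cc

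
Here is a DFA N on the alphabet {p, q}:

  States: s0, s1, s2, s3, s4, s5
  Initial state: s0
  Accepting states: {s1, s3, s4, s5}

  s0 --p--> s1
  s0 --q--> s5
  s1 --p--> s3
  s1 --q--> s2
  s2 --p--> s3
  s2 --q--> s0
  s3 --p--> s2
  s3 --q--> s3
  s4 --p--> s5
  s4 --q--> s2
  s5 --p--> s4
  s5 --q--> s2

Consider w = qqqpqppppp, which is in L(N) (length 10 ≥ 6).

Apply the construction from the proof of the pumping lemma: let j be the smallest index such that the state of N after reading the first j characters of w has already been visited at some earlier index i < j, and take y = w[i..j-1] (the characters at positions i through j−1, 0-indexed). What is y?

Run of N on w = q q q p q p p p p p:
  step 0: s0  (start)
  step 1: s5  (read q: s0→s5)
  step 2: s2  (read q: s5→s2)
  step 3: s0  (read q: s2→s0)   ← first repeat (s0 seen earlier)
  step 4: s1  (read p: s0→s1)
  step 5: s2  (read q: s1→s2)
  step 6: s3  (read p: s2→s3)
  step 7: s2  (read p: s3→s2)
  step 8: s3  (read p: s2→s3)
  step 9: s2  (read p: s3→s2)
  step 10: s3  (read p: s2→s3)

So i = 0, j = 3, giving x = w[0:0] = ε, y = w[0:3] = qqq, z = w[3:10] = pqppppp.
Check: |xy| = 3 ≤ 6 and |y| = 3 ≥ 1. Reading y takes N from s0 back to s0, so every xyⁱz is accepted.
With |Q| = 6, pigeonhole forces a state repeat no later than step 6; the substring read between the first and second visits to that state can be pumped.

qqq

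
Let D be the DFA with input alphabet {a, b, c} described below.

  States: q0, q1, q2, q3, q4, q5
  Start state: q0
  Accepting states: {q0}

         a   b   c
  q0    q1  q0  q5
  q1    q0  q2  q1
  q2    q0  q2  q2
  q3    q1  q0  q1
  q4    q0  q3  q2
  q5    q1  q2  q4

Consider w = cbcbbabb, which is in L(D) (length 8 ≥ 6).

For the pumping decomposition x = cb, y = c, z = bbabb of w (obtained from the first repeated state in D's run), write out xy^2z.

xy^2z = cb·c·c·bbabb = cbccbbabb.
Reading y = c takes D from q2 back to q2, so after x·y·y the machine is still in q2, and z then leads to the accepting state q0. Hence cbccbbabb ∈ L(D).

cbccbbabb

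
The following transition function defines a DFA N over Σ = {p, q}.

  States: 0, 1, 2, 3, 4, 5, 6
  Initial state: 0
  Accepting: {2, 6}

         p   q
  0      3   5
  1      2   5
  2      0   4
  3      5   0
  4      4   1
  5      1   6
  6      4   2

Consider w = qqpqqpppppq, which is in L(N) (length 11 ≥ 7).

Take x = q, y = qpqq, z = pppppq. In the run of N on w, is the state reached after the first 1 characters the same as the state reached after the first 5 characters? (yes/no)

State sequence: 0 -q-> 5 -q-> 6 -p-> 4 -q-> 1 -q-> 5

After x (step 1): 5. After xy (step 5): 5.
They match, so y = qpqq drives N around a cycle from 5 back to itself; pumping y any number of times keeps N in 5 before reading z, and xyⁱz ∈ L(N) for every i ≥ 0.

yes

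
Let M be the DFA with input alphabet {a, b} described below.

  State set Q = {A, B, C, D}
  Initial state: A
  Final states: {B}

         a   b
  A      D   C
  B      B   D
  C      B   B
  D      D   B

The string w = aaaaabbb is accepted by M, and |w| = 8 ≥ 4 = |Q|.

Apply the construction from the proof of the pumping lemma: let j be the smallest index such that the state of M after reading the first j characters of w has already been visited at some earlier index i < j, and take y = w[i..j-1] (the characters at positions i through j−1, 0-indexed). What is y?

State sequence: A -a-> D -a-> D -a-> D -a-> D -a-> D -b-> B -b-> D -b-> B
First repeat at step 2: D was already visited.

So i = 1, j = 2, giving x = w[0:1] = a, y = w[1:2] = a, z = w[2:8] = aaabbb.
Check: |xy| = 2 ≤ 4 and |y| = 1 ≥ 1. Reading y takes M from D back to D, so every xyⁱz is accepted.

a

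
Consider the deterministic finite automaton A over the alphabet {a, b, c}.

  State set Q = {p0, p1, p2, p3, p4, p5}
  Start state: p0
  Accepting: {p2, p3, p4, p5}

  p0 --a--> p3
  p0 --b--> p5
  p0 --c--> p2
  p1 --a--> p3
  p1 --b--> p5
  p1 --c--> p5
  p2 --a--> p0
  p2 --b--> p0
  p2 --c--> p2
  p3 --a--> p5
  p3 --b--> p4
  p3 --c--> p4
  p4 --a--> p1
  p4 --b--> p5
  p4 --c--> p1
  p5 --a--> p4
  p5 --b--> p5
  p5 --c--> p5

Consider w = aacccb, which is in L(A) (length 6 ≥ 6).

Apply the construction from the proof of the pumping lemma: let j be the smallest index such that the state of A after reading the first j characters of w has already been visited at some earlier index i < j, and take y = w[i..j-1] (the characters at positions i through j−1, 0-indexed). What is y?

c

State sequence: p0 -a-> p3 -a-> p5 -c-> p5 -c-> p5 -c-> p5 -b-> p5
First repeat at step 3: p5 was already visited.

So i = 2, j = 3, giving x = w[0:2] = aa, y = w[2:3] = c, z = w[3:6] = ccb.
Check: |xy| = 3 ≤ 6 and |y| = 1 ≥ 1. Reading y takes A from p5 back to p5, so every xyⁱz is accepted.
Pumping length from the standard proof: p = 6 (the number of states). The repeated state found above gives |xy| = j ≤ 6 and |y| = j − i ≥ 1.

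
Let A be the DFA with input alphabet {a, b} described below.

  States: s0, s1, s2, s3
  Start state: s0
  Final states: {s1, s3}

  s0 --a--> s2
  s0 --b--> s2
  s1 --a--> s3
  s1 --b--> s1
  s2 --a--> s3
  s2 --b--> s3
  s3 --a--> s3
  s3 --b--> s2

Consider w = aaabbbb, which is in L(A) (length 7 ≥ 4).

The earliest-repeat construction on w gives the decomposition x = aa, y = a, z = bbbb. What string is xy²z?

aaaabbbb

xy^2z = aa·a·a·bbbb = aaaabbbb.
Reading y = a takes A from s3 back to s3, so after x·y·y the machine is still in s3, and z then leads to the accepting state s3. Hence aaaabbbb ∈ L(A).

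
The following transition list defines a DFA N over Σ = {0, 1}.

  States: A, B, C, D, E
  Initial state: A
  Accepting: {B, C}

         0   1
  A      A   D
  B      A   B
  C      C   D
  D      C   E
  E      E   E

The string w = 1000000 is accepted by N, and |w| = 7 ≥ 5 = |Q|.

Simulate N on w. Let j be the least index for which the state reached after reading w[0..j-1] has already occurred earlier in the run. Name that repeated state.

Run of N on w = 1 0 0 0 0 0 0:
  step 0: A  (start)
  step 1: D  (read 1: A→D)
  step 2: C  (read 0: D→C)
  step 3: C  (read 0: C→C)   ← first repeat (C seen earlier)
  step 4: C  (read 0: C→C)
  step 5: C  (read 0: C→C)
  step 6: C  (read 0: C→C)
  step 7: C  (read 0: C→C)

The earliest repeat is at step j = 3: N is in C, which it already visited at step i = 2.

C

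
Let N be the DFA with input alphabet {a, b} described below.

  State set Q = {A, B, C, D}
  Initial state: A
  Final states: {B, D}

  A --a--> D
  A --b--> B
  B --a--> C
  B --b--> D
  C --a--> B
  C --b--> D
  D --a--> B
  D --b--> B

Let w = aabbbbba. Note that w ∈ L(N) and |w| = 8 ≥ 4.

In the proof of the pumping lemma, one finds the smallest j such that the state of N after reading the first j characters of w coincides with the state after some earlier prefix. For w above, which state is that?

D

Run of N on w = a a b b b b b a:
  step 0: A  (start)
  step 1: D  (read a: A→D)
  step 2: B  (read a: D→B)
  step 3: D  (read b: B→D)   ← first repeat (D seen earlier)
  step 4: B  (read b: D→B)
  step 5: D  (read b: B→D)
  step 6: B  (read b: D→B)
  step 7: D  (read b: B→D)
  step 8: B  (read a: D→B)

The earliest repeat is at step j = 3: N is in D, which it already visited at step i = 1.
Pumping length from the standard proof: p = 4 (the number of states). The repeated state found above gives |xy| = j ≤ 4 and |y| = j − i ≥ 1.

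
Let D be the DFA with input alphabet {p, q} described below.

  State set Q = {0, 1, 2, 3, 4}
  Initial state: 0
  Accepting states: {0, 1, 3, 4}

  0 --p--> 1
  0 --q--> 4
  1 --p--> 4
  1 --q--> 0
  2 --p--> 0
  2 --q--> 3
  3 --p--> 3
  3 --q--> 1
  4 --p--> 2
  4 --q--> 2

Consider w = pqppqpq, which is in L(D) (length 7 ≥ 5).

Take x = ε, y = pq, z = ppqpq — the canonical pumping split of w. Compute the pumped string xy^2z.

xy^2z = ε·pq·pq·ppqpq = pqpqppqpq.
Reading y = pq takes D from 0 back to 0, so after x·y·y the machine is still in 0, and z then leads to the accepting state 4. Hence pqpqppqpq ∈ L(D).

pqpqppqpq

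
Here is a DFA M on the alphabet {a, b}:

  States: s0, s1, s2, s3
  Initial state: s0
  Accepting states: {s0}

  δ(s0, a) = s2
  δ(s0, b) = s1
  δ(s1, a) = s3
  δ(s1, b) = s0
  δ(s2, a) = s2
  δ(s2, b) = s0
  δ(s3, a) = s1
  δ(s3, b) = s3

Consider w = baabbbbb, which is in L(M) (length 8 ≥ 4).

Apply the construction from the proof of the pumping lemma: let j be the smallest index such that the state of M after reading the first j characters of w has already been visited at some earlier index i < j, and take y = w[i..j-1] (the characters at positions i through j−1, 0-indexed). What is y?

State sequence: s0 -b-> s1 -a-> s3 -a-> s1 -b-> s0 -b-> s1 -b-> s0 -b-> s1 -b-> s0
First repeat at step 3: s1 was already visited.

So i = 1, j = 3, giving x = w[0:1] = b, y = w[1:3] = aa, z = w[3:8] = bbbbb.
Check: |xy| = 3 ≤ 4 and |y| = 2 ≥ 1. Reading y takes M from s1 back to s1, so every xyⁱz is accepted.
Since M has 4 states, any run of length ≥ 4 visits 4+1 states, so by pigeonhole some state repeats within the first 4 steps — that repeat gives the pumpable loop.

aa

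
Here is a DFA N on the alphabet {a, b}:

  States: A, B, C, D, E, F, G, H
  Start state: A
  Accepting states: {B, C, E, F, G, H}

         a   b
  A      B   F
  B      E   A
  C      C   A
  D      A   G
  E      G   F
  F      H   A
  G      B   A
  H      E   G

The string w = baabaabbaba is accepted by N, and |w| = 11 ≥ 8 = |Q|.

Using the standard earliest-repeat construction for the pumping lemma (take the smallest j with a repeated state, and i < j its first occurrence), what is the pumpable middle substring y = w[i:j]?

aab

Run of N on w = b a a b a a b b a b a:
  step 0: A  (start)
  step 1: F  (read b: A→F)
  step 2: H  (read a: F→H)
  step 3: E  (read a: H→E)
  step 4: F  (read b: E→F)   ← first repeat (F seen earlier)
  step 5: H  (read a: F→H)
  step 6: E  (read a: H→E)
  step 7: F  (read b: E→F)
  step 8: A  (read b: F→A)
  step 9: B  (read a: A→B)
  step 10: A  (read b: B→A)
  step 11: B  (read a: A→B)

So i = 1, j = 4, giving x = w[0:1] = b, y = w[1:4] = aab, z = w[4:11] = aabbaba.
Check: |xy| = 4 ≤ 8 and |y| = 3 ≥ 1. Reading y takes N from F back to F, so every xyⁱz is accepted.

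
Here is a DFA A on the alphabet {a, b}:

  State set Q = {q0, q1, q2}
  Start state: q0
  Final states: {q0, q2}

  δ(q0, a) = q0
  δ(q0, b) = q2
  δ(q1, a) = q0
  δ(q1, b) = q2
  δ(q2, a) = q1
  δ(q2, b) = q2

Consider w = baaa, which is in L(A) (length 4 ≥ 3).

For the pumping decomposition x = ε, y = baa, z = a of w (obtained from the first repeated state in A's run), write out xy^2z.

baabaaa

xy^2z = ε·baa·baa·a = baabaaa.
Reading y = baa takes A from q0 back to q0, so after x·y·y the machine is still in q0, and z then leads to the accepting state q0. Hence baabaaa ∈ L(A).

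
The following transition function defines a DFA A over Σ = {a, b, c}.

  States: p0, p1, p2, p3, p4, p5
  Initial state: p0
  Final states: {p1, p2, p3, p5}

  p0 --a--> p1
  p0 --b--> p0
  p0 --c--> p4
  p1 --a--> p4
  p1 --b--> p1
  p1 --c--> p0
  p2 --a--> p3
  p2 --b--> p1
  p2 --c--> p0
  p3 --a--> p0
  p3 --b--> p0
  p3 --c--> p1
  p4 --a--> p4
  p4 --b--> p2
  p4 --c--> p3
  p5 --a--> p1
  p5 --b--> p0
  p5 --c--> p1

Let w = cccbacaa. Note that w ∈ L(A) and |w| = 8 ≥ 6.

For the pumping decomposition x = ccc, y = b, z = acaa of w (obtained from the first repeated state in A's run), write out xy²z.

cccbbacaa

xy^2z = ccc·b·b·acaa = cccbbacaa.
Reading y = b takes A from p1 back to p1, so after x·y·y the machine is still in p1, and z then leads to the accepting state p1. Hence cccbbacaa ∈ L(A).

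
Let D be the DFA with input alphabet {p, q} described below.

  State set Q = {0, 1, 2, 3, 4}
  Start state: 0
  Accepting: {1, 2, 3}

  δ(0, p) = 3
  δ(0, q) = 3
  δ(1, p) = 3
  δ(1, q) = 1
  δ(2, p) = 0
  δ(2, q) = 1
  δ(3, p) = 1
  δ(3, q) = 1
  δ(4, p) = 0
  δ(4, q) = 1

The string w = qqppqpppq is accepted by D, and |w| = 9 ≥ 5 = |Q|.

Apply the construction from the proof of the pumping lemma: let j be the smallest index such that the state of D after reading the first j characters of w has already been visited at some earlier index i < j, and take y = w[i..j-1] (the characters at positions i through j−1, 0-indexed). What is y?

State sequence: 0 -q-> 3 -q-> 1 -p-> 3 -p-> 1 -q-> 1 -p-> 3 -p-> 1 -p-> 3 -q-> 1
First repeat at step 3: 3 was already visited.

So i = 1, j = 3, giving x = w[0:1] = q, y = w[1:3] = qp, z = w[3:9] = pqpppq.
Check: |xy| = 3 ≤ 5 and |y| = 2 ≥ 1. Reading y takes D from 3 back to 3, so every xyⁱz is accepted.

qp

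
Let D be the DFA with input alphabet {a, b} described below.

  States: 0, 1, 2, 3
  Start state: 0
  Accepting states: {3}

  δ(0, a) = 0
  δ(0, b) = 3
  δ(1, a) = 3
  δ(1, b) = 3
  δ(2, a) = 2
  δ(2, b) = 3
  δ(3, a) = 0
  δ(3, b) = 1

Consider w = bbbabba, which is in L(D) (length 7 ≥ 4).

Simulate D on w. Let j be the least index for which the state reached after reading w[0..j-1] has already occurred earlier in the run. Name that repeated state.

3

State sequence: 0 -b-> 3 -b-> 1 -b-> 3 -a-> 0 -b-> 3 -b-> 1 -a-> 3
First repeat at step 3: 3 was already visited.

The earliest repeat is at step j = 3: D is in 3, which it already visited at step i = 1.
Since D has 4 states, any run of length ≥ 4 visits 4+1 states, so by pigeonhole some state repeats within the first 4 steps — that repeat gives the pumpable loop.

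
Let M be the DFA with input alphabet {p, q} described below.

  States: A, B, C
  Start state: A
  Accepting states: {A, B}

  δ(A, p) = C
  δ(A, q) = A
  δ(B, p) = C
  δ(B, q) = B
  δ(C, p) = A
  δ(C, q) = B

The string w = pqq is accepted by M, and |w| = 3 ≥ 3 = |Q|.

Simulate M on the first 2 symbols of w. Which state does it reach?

State sequence: A -p-> C -q-> B

After reading 2 characters, M is in state B.
(This kind of state-tracing is the core of the pumping-lemma construction: with 3 states, pigeonhole forces a repeat within the first 3 steps.)

B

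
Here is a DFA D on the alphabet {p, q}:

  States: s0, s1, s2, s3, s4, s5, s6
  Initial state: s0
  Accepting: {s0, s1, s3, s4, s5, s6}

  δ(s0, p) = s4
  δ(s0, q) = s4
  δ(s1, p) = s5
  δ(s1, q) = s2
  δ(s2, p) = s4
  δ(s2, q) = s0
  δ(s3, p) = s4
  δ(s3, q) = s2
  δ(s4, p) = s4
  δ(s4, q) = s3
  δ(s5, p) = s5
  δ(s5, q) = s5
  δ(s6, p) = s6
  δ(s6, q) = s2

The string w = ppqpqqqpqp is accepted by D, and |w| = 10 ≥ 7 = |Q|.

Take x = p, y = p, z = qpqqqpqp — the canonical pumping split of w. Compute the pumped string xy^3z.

xy^3z = p·p·p·p·qpqqqpqp = ppppqpqqqpqp.
Reading y = p takes D from s4 back to s4, so after x·y·y·y the machine is still in s4, and z then leads to the accepting state s4. Hence ppppqpqqqpqp ∈ L(D).

ppppqpqqqpqp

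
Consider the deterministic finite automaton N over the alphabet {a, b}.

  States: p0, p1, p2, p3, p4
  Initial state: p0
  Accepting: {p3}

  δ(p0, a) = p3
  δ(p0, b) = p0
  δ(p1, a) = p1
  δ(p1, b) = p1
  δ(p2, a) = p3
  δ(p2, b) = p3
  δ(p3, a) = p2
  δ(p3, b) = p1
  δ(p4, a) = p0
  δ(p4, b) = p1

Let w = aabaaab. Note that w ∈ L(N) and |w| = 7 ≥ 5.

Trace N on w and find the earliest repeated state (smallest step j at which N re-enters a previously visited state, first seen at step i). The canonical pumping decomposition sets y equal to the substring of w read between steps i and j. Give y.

State sequence: p0 -a-> p3 -a-> p2 -b-> p3 -a-> p2 -a-> p3 -a-> p2 -b-> p3
First repeat at step 3: p3 was already visited.

So i = 1, j = 3, giving x = w[0:1] = a, y = w[1:3] = ab, z = w[3:7] = aaab.
Check: |xy| = 3 ≤ 5 and |y| = 2 ≥ 1. Reading y takes N from p3 back to p3, so every xyⁱz is accepted.

ab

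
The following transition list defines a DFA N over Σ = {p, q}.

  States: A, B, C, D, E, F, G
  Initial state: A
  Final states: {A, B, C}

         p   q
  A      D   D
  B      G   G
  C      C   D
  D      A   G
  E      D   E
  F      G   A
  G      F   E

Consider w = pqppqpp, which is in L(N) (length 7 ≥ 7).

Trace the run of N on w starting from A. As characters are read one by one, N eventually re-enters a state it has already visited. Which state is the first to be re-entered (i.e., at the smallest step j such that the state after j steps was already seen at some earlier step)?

Run of N on w = p q p p q p p:
  step 0: A  (start)
  step 1: D  (read p: A→D)
  step 2: G  (read q: D→G)
  step 3: F  (read p: G→F)
  step 4: G  (read p: F→G)   ← first repeat (G seen earlier)
  step 5: E  (read q: G→E)
  step 6: D  (read p: E→D)
  step 7: A  (read p: D→A)

The earliest repeat is at step j = 4: N is in G, which it already visited at step i = 2.

G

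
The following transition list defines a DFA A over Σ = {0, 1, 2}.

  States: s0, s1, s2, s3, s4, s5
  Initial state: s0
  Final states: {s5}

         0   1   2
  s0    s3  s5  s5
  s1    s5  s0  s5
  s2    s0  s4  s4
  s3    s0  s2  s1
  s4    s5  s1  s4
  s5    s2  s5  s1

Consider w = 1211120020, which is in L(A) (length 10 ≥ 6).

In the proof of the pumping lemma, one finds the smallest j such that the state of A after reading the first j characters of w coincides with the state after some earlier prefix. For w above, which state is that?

s0

Run of A on w = 1 2 1 1 1 2 0 0 2 0:
  step 0: s0  (start)
  step 1: s5  (read 1: s0→s5)
  step 2: s1  (read 2: s5→s1)
  step 3: s0  (read 1: s1→s0)   ← first repeat (s0 seen earlier)
  step 4: s5  (read 1: s0→s5)
  step 5: s5  (read 1: s5→s5)
  step 6: s1  (read 2: s5→s1)
  step 7: s5  (read 0: s1→s5)
  step 8: s2  (read 0: s5→s2)
  step 9: s4  (read 2: s2→s4)
  step 10: s5  (read 0: s4→s5)

The earliest repeat is at step j = 3: A is in s0, which it already visited at step i = 0.
Pumping length from the standard proof: p = 6 (the number of states). The repeated state found above gives |xy| = j ≤ 6 and |y| = j − i ≥ 1.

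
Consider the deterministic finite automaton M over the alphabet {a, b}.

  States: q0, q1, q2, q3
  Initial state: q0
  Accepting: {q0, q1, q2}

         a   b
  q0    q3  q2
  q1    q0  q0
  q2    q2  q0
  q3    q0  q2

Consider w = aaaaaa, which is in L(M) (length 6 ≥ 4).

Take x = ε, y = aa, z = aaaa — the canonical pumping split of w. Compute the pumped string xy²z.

aaaaaaaa

xy^2z = ε·aa·aa·aaaa = aaaaaaaa.
Reading y = aa takes M from q0 back to q0, so after x·y·y the machine is still in q0, and z then leads to the accepting state q0. Hence aaaaaaaa ∈ L(M).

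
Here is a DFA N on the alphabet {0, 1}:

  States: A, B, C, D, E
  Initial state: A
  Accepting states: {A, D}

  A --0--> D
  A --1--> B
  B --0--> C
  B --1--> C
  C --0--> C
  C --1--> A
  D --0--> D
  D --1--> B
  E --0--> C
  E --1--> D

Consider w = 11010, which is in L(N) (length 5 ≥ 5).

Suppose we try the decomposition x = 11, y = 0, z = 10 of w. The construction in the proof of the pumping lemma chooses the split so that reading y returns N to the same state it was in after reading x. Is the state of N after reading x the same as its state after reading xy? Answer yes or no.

yes

Run of N on the first 3 characters of w = 1 1 0:
  step 0: A  (start)
  step 1: B  (read 1: A→B)
  step 2: C  (read 1: B→C)
  step 3: C  (read 0: C→C)

After x (step 2): C. After xy (step 3): C.
They match, so y = 0 drives N around a cycle from C back to itself; pumping y any number of times keeps N in C before reading z, and xyⁱz ∈ L(N) for every i ≥ 0.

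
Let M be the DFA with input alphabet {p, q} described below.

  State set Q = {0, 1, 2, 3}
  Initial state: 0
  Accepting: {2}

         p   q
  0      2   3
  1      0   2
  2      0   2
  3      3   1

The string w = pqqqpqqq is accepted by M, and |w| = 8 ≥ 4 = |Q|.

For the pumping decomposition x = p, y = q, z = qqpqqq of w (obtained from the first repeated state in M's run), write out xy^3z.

pqqqqqpqqq

xy^3z = p·q·q·q·qqpqqq = pqqqqqpqqq.
Reading y = q takes M from 2 back to 2, so after x·y·y·y the machine is still in 2, and z then leads to the accepting state 2. Hence pqqqqqpqqq ∈ L(M).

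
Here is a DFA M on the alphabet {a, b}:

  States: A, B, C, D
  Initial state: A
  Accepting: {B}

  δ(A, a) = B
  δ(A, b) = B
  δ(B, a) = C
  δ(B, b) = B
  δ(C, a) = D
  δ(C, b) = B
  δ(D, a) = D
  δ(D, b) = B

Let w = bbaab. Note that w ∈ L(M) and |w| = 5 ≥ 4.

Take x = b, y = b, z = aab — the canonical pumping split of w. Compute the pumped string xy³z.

xy^3z = b·b·b·b·aab = bbbbaab.
Reading y = b takes M from B back to B, so after x·y·y·y the machine is still in B, and z then leads to the accepting state B. Hence bbbbaab ∈ L(M).

bbbbaab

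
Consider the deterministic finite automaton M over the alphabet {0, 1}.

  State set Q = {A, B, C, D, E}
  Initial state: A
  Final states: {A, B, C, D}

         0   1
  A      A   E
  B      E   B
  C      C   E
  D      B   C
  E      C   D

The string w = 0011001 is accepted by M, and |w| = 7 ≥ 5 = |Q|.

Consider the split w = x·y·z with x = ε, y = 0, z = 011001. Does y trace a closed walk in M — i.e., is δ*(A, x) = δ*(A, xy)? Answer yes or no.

Run of M on the first 1 characters of w = 0:
  step 0: A  (start)
  step 1: A  (read 0: A→A)

After x (step 0): A. After xy (step 1): A.
They match, so y = 0 drives M around a cycle from A back to itself; pumping y any number of times keeps M in A before reading z, and xyⁱz ∈ L(M) for every i ≥ 0.

yes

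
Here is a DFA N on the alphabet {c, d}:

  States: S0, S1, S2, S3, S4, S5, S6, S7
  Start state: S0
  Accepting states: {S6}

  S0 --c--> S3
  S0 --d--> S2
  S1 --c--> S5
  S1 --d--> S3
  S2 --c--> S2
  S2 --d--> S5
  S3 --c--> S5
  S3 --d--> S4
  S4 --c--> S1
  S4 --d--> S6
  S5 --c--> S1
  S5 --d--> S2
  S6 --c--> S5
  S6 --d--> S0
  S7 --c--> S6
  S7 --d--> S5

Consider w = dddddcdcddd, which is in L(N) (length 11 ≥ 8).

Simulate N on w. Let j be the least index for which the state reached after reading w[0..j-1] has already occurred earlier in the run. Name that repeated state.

State sequence: S0 -d-> S2 -d-> S5 -d-> S2 -d-> S5 -d-> S2 -c-> S2 -d-> S5 -c-> S1 -d-> S3 -d-> S4 -d-> S6
First repeat at step 3: S2 was already visited.

The earliest repeat is at step j = 3: N is in S2, which it already visited at step i = 1.
Since N has 8 states, any run of length ≥ 8 visits 8+1 states, so by pigeonhole some state repeats within the first 8 steps — that repeat gives the pumpable loop.

S2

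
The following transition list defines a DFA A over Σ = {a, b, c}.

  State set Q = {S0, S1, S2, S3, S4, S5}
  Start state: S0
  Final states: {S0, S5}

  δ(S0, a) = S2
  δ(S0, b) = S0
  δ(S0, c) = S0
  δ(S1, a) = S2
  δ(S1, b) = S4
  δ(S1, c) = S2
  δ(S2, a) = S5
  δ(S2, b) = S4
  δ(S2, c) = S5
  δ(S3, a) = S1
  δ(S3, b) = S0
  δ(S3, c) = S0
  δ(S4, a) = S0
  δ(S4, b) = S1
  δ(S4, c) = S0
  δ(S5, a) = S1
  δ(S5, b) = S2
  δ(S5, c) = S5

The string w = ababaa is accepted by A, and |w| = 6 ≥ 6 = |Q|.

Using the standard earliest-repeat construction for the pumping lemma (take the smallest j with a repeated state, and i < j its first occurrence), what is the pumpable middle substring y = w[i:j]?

aba

State sequence: S0 -a-> S2 -b-> S4 -a-> S0 -b-> S0 -a-> S2 -a-> S5
First repeat at step 3: S0 was already visited.

So i = 0, j = 3, giving x = w[0:0] = ε, y = w[0:3] = aba, z = w[3:6] = baa.
Check: |xy| = 3 ≤ 6 and |y| = 3 ≥ 1. Reading y takes A from S0 back to S0, so every xyⁱz is accepted.
The DFA has 6 states, so the proof of the pumping lemma guarantees a repeated state among the first 6+1 visited; the segment between the two visits is the pumpable y.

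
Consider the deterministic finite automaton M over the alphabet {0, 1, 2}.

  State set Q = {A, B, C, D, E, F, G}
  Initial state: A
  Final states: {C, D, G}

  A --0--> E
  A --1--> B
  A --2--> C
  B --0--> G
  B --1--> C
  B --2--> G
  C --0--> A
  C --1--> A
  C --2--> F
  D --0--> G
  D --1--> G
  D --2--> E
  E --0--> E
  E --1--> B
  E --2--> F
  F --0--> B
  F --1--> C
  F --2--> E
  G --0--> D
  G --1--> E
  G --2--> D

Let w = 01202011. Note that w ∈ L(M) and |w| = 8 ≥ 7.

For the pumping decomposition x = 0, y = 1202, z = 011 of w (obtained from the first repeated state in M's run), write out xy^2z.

012021202011

xy^2z = 0·1202·1202·011 = 012021202011.
Reading y = 1202 takes M from E back to E, so after x·y·y the machine is still in E, and z then leads to the accepting state C. Hence 012021202011 ∈ L(M).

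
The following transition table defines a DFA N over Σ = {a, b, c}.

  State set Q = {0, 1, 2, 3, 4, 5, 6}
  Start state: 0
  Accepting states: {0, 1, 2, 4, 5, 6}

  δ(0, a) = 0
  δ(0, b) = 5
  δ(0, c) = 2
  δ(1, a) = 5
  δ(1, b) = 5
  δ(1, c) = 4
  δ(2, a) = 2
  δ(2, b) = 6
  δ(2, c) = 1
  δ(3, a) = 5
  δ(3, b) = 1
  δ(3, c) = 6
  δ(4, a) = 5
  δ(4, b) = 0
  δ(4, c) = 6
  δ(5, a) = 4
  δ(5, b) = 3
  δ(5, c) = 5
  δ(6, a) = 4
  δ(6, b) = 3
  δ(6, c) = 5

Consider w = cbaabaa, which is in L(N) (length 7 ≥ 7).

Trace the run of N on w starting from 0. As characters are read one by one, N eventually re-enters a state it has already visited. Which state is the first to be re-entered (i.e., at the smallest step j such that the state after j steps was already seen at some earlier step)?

Run of N on w = c b a a b a a:
  step 0: 0  (start)
  step 1: 2  (read c: 0→2)
  step 2: 6  (read b: 2→6)
  step 3: 4  (read a: 6→4)
  step 4: 5  (read a: 4→5)
  step 5: 3  (read b: 5→3)
  step 6: 5  (read a: 3→5)   ← first repeat (5 seen earlier)
  step 7: 4  (read a: 5→4)

The earliest repeat is at step j = 6: N is in 5, which it already visited at step i = 4.

5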